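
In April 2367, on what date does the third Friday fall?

April 1, 2367 is a Saturday.
The first Friday is therefore April 7 (6 days later).
The third Friday is 7 + 2×7 = April 21.

April 21, 2367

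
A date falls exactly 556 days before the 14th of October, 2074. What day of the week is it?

Thursday

Oct 14, 2074 is a Sunday.
556 mod 7 = 3, so 556 days before a Sunday is Sunday − 3 = Thursday.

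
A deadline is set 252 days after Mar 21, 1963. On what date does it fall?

Mar has 31 days: +11 → Apr 1, 1963 (241 left).
Apr has 30 days: +30 → May 1, 1963 (211 left).
May has 31 days: +31 → Jun 1, 1963 (180 left).
Jun has 30 days: +30 → Jul 1, 1963 (150 left).
Jul has 31 days: +31 → Aug 1, 1963 (119 left).
Aug has 31 days: +31 → Sep 1, 1963 (88 left).
Sep has 30 days: +30 → Oct 1, 1963 (58 left).
Oct has 31 days: +31 → Nov 1, 1963 (27 left).
+27 → Nov 28, 1963.

November 28, 1963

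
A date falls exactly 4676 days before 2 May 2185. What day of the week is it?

Monday

First find the weekday of May 2, 2185. Doomsday rule: the anchor day for the 2100s is Sunday. For year 85: 85÷12 = 7 r 1, and 1÷4 = 0, so 7+1+0 = 8.
Sunday + 8 ≡ Monday — that's 2185's doomsday.
In May the doomsday date is May 9.
May 2 is 7 days before May 9; 7 mod 7 = 0, so Monday − 0 = Monday.
4676 mod 7 = 0, so 4676 days before a Monday is Monday − 0 = Monday.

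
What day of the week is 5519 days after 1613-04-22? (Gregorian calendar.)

Apr 22, 1613 is a Monday.
5519 mod 7 = 3, so 5519 days after a Monday is Monday + 3 = Thursday.

Thursday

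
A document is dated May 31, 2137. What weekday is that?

Friday

Doomsday rule: the anchor day for the 2100s is Sunday. For year 37: 37÷12 = 3 r 1, and 1÷4 = 0, so 3+1+0 = 4.
Sunday + 4 ≡ Thursday — that's 2137's doomsday.
In May the doomsday date is May 9.
May 31 is 22 days after May 9; 22 mod 7 = 1, so Thursday + 1 = Friday.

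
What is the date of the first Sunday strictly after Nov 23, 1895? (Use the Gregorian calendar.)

Nov 23, 1895 is a Saturday.
From Saturday to the next Sunday is 1 day.
Nov 23, 1895 + 1 = Nov 24, 1895.

November 24, 1895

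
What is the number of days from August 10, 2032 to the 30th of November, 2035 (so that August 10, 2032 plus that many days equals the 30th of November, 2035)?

Aug 10, 2032 → Aug 10, 2033: 365 days.
Aug 10, 2033 → Aug 10, 2034: 365 days.
Aug 10, 2034 → Aug 10, 2035: 365 days.
Aug 10, 2035 → Sep 10, 2035: 31 days (August has 31).
Sep 10, 2035 → Oct 10, 2035: 30 days (September has 30).
Oct 10, 2035 → Nov 10, 2035: 31 days (October has 31).
Nov 10, 2035 → Nov 30, 2035: 20 days.
Total: 1207 days.

1207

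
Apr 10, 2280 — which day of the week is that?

Doomsday rule: the anchor day for the 2200s is Friday. For year 80: 80÷12 = 6 r 8, and 8÷4 = 2, so 6+8+2 = 16.
Friday + 16 ≡ Sunday — that's 2280's doomsday.
In April the doomsday date is Apr 4.
Apr 10 is 6 days after Apr 4; 6 mod 7 = 6, so Sunday + 6 = Saturday.

Saturday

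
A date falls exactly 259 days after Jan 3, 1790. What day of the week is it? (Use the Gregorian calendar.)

Sunday

First find the weekday of Jan 3, 1790. Doomsday rule: the anchor day for the 1700s is Sunday. For year 90: 90÷12 = 7 r 6, and 6÷4 = 1, so 7+6+1 = 14.
Sunday + 14 ≡ Sunday — that's 1790's doomsday.
In January the doomsday date is Jan 3 (1790 is not a leap year).
Jan 3 is the doomsday itself: Sunday.
259 mod 7 = 0, so 259 days after a Sunday is Sunday + 0 = Sunday.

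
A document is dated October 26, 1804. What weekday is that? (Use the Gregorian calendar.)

Friday

Doomsday rule: the anchor day for the 1800s is Friday. For year 04: 4÷12 = 0 r 4, and 4÷4 = 1, so 0+4+1 = 5.
Friday + 5 ≡ Wednesday — that's 1804's doomsday.
In October the doomsday date is Oct 10.
Oct 26 is 16 days after Oct 10; 16 mod 7 = 2, so Wednesday + 2 = Friday.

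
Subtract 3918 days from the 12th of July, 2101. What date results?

October 19, 2090

−365 (one year) → Jul 12, 2100 (3553 left).
−365 (one year) → Jul 12, 2099 (3188 left).
−365 (one year) → Jul 12, 2098 (2823 left).
−365 (one year) → Jul 12, 2097 (2458 left).
−365 (one year) → Jul 12, 2096 (2093 left).
−366 (one year; includes Feb 29, 2096) → Jul 12, 2095 (1727 left).
−365 (one year) → Jul 12, 2094 (1362 left).
−365 (one year) → Jul 12, 2093 (997 left).
−365 (one year) → Jul 12, 2092 (632 left).
−366 (one year; includes Feb 29, 2092) → Jul 12, 2091 (266 left).
−12 → Jun 30, 2091 (end of Jun, 30 days; 254 left).
−30 → May 31, 2091 (end of May, 31 days; 224 left).
−31 → Apr 30, 2091 (end of Apr, 30 days; 193 left).
−30 → Mar 31, 2091 (end of Mar, 31 days; 163 left).
−31 → Feb 28, 2091 (end of Feb, 28 days; 132 left).
−28 → Jan 31, 2091 (end of Jan, 31 days; 104 left).
−31 → Dec 31, 2090 (end of Dec, 31 days; 73 left).
−31 → Nov 30, 2090 (end of Nov, 30 days; 42 left).
−30 → Oct 31, 2090 (end of Oct, 31 days; 12 left).
−12 → Oct 19, 2090.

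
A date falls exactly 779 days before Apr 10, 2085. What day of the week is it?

Sunday

First find the weekday of Apr 10, 2085. Doomsday rule: the anchor day for the 2000s is Tuesday. For year 85: 85÷12 = 7 r 1, and 1÷4 = 0, so 7+1+0 = 8.
Tuesday + 8 ≡ Wednesday — that's 2085's doomsday.
In April the doomsday date is Apr 4.
Apr 10 is 6 days after Apr 4; 6 mod 7 = 6, so Wednesday + 6 = Tuesday.
779 mod 7 = 2, so 779 days before a Tuesday is Tuesday − 2 = Sunday.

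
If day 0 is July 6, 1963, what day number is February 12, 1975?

Jul 6, 1963 → Jul 6, 1964: 366 days (Feb 29, 1964 is in that span).
Jul 6, 1964 → Jul 6, 1965: 365 days.
Jul 6, 1965 → Jul 6, 1966: 365 days.
Jul 6, 1966 → Jul 6, 1967: 365 days.
Jul 6, 1967 → Jul 6, 1968: 366 days (Feb 29, 1968 is in that span).
Jul 6, 1968 → Jul 6, 1969: 365 days.
Jul 6, 1969 → Jul 6, 1970: 365 days.
Jul 6, 1970 → Jul 6, 1971: 365 days.
Jul 6, 1971 → Jul 6, 1972: 366 days (Feb 29, 1972 is in that span).
Jul 6, 1972 → Jul 6, 1973: 365 days.
Jul 6, 1973 → Jul 6, 1974: 365 days.
Jul 6, 1974 → Aug 6, 1974: 31 days (July has 31).
Aug 6, 1974 → Sep 6, 1974: 31 days (August has 31).
Sep 6, 1974 → Oct 6, 1974: 30 days (September has 30).
Oct 6, 1974 → Nov 6, 1974: 31 days (October has 31).
Nov 6, 1974 → Dec 6, 1974: 30 days (November has 30).
Dec 6, 1974 → Jan 6, 1975: 31 days (December has 31).
Jan 6, 1975 → Feb 6, 1975: 31 days (January has 31).
Feb 6, 1975 → Feb 12, 1975: 6 days.
Total: 4239 days.

4239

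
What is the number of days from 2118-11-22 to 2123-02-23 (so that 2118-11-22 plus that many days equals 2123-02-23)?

Nov 22, 2118 → Nov 22, 2119: 365 days.
Nov 22, 2119 → Nov 22, 2120: 366 days (Feb 29, 2120 is in that span).
Nov 22, 2120 → Nov 22, 2121: 365 days.
Nov 22, 2121 → Nov 22, 2122: 365 days.
Nov 22, 2122 → Dec 22, 2122: 30 days (November has 30).
Dec 22, 2122 → Jan 22, 2123: 31 days (December has 31).
Jan 22, 2123 → Feb 22, 2123: 31 days (January has 31).
Feb 22, 2123 → Feb 23, 2123: 1 days.
Total: 1554 days.

1554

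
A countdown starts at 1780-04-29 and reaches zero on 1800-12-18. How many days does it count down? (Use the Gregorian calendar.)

7537

Apr 29, 1780 → Apr 29, 1781: 365 days.
Apr 29, 1781 → Apr 29, 1782: 365 days.
Apr 29, 1782 → Apr 29, 1783: 365 days.
Apr 29, 1783 → Apr 29, 1784: 366 days (Feb 29, 1784 is in that span).
Apr 29, 1784 → Apr 29, 1785: 365 days.
Apr 29, 1785 → Apr 29, 1786: 365 days.
Apr 29, 1786 → Apr 29, 1787: 365 days.
Apr 29, 1787 → Apr 29, 1788: 366 days (Feb 29, 1788 is in that span).
Apr 29, 1788 → Apr 29, 1789: 365 days.
Apr 29, 1789 → Apr 29, 1790: 365 days.
Apr 29, 1790 → Apr 29, 1791: 365 days.
Apr 29, 1791 → Apr 29, 1792: 366 days (Feb 29, 1792 is in that span).
Apr 29, 1792 → Apr 29, 1793: 365 days.
Apr 29, 1793 → Apr 29, 1794: 365 days.
Apr 29, 1794 → Apr 29, 1795: 365 days.
Apr 29, 1795 → Apr 29, 1796: 366 days (Feb 29, 1796 is in that span).
Apr 29, 1796 → Apr 29, 1797: 365 days.
Apr 29, 1797 → Apr 29, 1798: 365 days.
Apr 29, 1798 → Apr 29, 1799: 365 days.
Apr 29, 1799 → Apr 29, 1800: 365 days.
Apr 29, 1800 → May 29, 1800: 30 days (April has 30).
May 29, 1800 → Jun 29, 1800: 31 days (May has 31).
Jun 29, 1800 → Jul 29, 1800: 30 days (June has 30).
Jul 29, 1800 → Aug 29, 1800: 31 days (July has 31).
Aug 29, 1800 → Sep 29, 1800: 31 days (August has 31).
Sep 29, 1800 → Oct 29, 1800: 30 days (September has 30).
Oct 29, 1800 → Nov 29, 1800: 31 days (October has 31).
Nov 29, 1800 → Dec 18, 1800: 19 days.
Total: 7537 days.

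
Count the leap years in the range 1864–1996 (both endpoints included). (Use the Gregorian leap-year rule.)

Multiples of 4 in [1864,1996]: 34.
Of those, multiples of 100: 1 (not leap unless ÷400).
Multiples of 400: 0.
Leap years = 34 − 1 + 0 = 33.

33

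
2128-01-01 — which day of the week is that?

Doomsday rule: the anchor day for the 2100s is Sunday. For year 28: 28÷12 = 2 r 4, and 4÷4 = 1, so 2+4+1 = 7.
Sunday + 7 ≡ Sunday — that's 2128's doomsday.
In January the doomsday date is Jan 4 (2128 is a leap year (divisible by 4)).
Jan 1 is 3 days before Jan 4; 3 mod 7 = 3, so Sunday − 3 = Thursday.

Thursday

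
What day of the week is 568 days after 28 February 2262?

First find the weekday of Feb 28, 2262. Doomsday rule: the anchor day for the 2200s is Friday. For year 62: 62÷12 = 5 r 2, and 2÷4 = 0, so 5+2+0 = 7.
Friday + 7 ≡ Friday — that's 2262's doomsday.
In February the doomsday date is Feb 28 (2262 is not a leap year).
Feb 28 is the doomsday itself: Friday.
568 mod 7 = 1, so 568 days after a Friday is Friday + 1 = Saturday.

Saturday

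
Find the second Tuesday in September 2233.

September 1, 2233 is a Sunday.
The first Tuesday is therefore September 3 (2 days later).
The second Tuesday is 3 + 1×7 = September 10.

September 10, 2233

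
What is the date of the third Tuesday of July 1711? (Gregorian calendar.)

July 21, 1711

July 1, 1711 is a Wednesday.
The first Tuesday is therefore July 7 (6 days later).
The third Tuesday is 7 + 2×7 = July 21.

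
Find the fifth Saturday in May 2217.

May 1, 2217 is a Thursday.
The first Saturday is therefore May 3 (2 days later).
The fifth Saturday is 3 + 4×7 = May 31.

May 31, 2217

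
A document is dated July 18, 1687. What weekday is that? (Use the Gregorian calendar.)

Friday

Doomsday rule: the anchor day for the 1600s is Tuesday. For year 87: 87÷12 = 7 r 3, and 3÷4 = 0, so 7+3+0 = 10.
Tuesday + 10 ≡ Friday — that's 1687's doomsday.
In July the doomsday date is Jul 11.
Jul 18 is 7 days after Jul 11; 7 mod 7 = 0, so Friday + 0 = Friday.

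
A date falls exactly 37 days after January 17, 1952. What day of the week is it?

Jan 17, 1952 is a Thursday.
37 mod 7 = 2, so 37 days after a Thursday is Thursday + 2 = Saturday.

Saturday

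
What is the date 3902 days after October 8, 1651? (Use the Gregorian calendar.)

June 14, 1662

+366 (one year; includes Feb 29, 1652) → Oct 8, 1652 (3536 left).
+365 (one year) → Oct 8, 1653 (3171 left).
+365 (one year) → Oct 8, 1654 (2806 left).
+365 (one year) → Oct 8, 1655 (2441 left).
+366 (one year; includes Feb 29, 1656) → Oct 8, 1656 (2075 left).
+365 (one year) → Oct 8, 1657 (1710 left).
+365 (one year) → Oct 8, 1658 (1345 left).
+365 (one year) → Oct 8, 1659 (980 left).
+366 (one year; includes Feb 29, 1660) → Oct 8, 1660 (614 left).
+365 (one year) → Oct 8, 1661 (249 left).
Oct has 31 days: +24 → Nov 1, 1661 (225 left).
Nov has 30 days: +30 → Dec 1, 1661 (195 left).
Dec has 31 days: +31 → Jan 1, 1662 (164 left).
Jan has 31 days: +31 → Feb 1, 1662 (133 left).
Feb has 28 days: +28 → Mar 1, 1662 (105 left).
Mar has 31 days: +31 → Apr 1, 1662 (74 left).
Apr has 30 days: +30 → May 1, 1662 (44 left).
May has 31 days: +31 → Jun 1, 1662 (13 left).
+13 → Jun 14, 1662.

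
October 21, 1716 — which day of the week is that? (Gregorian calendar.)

Doomsday rule: the anchor day for the 1700s is Sunday. For year 16: 16÷12 = 1 r 4, and 4÷4 = 1, so 1+4+1 = 6.
Sunday + 6 ≡ Saturday — that's 1716's doomsday.
In October the doomsday date is Oct 10.
Oct 21 is 11 days after Oct 10; 11 mod 7 = 4, so Saturday + 4 = Wednesday.

Wednesday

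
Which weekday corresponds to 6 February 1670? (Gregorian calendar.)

Doomsday rule: the anchor day for the 1600s is Tuesday. For year 70: 70÷12 = 5 r 10, and 10÷4 = 2, so 5+10+2 = 17.
Tuesday + 17 ≡ Friday — that's 1670's doomsday.
In February the doomsday date is Feb 28 (1670 is not a leap year).
Feb 6 is 22 days before Feb 28; 22 mod 7 = 1, so Friday − 1 = Thursday.

Thursday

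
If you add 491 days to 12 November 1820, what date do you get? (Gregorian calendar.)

March 18, 1822

+365 (one year) → Nov 12, 1821 (126 left).
Nov has 30 days: +19 → Dec 1, 1821 (107 left).
Dec has 31 days: +31 → Jan 1, 1822 (76 left).
Jan has 31 days: +31 → Feb 1, 1822 (45 left).
Feb has 28 days: +28 → Mar 1, 1822 (17 left).
+17 → Mar 18, 1822.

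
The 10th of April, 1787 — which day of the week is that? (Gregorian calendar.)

Doomsday rule: the anchor day for the 1700s is Sunday. For year 87: 87÷12 = 7 r 3, and 3÷4 = 0, so 7+3+0 = 10.
Sunday + 10 ≡ Wednesday — that's 1787's doomsday.
In April the doomsday date is Apr 4.
Apr 10 is 6 days after Apr 4; 6 mod 7 = 6, so Wednesday + 6 = Tuesday.

Tuesday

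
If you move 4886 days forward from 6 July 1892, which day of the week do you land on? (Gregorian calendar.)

Jul 6, 1892 is a Wednesday.
4886 mod 7 = 0, so 4886 days after a Wednesday is Wednesday + 0 = Wednesday.

Wednesday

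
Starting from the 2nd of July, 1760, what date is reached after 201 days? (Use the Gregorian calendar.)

January 19, 1761

Jul has 31 days: +30 → Aug 1, 1760 (171 left).
Aug has 31 days: +31 → Sep 1, 1760 (140 left).
Sep has 30 days: +30 → Oct 1, 1760 (110 left).
Oct has 31 days: +31 → Nov 1, 1760 (79 left).
Nov has 30 days: +30 → Dec 1, 1760 (49 left).
Dec has 31 days: +31 → Jan 1, 1761 (18 left).
+18 → Jan 19, 1761.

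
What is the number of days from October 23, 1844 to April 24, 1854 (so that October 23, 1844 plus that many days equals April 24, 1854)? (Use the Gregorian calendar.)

3470

Oct 23, 1844 → Oct 23, 1845: 365 days.
Oct 23, 1845 → Oct 23, 1846: 365 days.
Oct 23, 1846 → Oct 23, 1847: 365 days.
Oct 23, 1847 → Oct 23, 1848: 366 days (Feb 29, 1848 is in that span).
Oct 23, 1848 → Oct 23, 1849: 365 days.
Oct 23, 1849 → Oct 23, 1850: 365 days.
Oct 23, 1850 → Oct 23, 1851: 365 days.
Oct 23, 1851 → Oct 23, 1852: 366 days (Feb 29, 1852 is in that span).
Oct 23, 1852 → Oct 23, 1853: 365 days.
Oct 23, 1853 → Nov 23, 1853: 31 days (October has 31).
Nov 23, 1853 → Dec 23, 1853: 30 days (November has 30).
Dec 23, 1853 → Jan 23, 1854: 31 days (December has 31).
Jan 23, 1854 → Feb 23, 1854: 31 days (January has 31).
Feb 23, 1854 → Mar 23, 1854: 28 days (February has 28).
Mar 23, 1854 → Apr 23, 1854: 31 days (March has 31).
Apr 23, 1854 → Apr 24, 1854: 1 days.
Total: 3470 days.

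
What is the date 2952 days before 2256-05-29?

−366 (one year; includes Feb 29, 2256) → May 29, 2255 (2586 left).
−365 (one year) → May 29, 2254 (2221 left).
−365 (one year) → May 29, 2253 (1856 left).
−365 (one year) → May 29, 2252 (1491 left).
−366 (one year; includes Feb 29, 2252) → May 29, 2251 (1125 left).
−365 (one year) → May 29, 2250 (760 left).
−365 (one year) → May 29, 2249 (395 left).
−29 → Apr 30, 2249 (end of Apr, 30 days; 366 left).
−30 → Mar 31, 2249 (end of Mar, 31 days; 336 left).
−31 → Feb 28, 2249 (end of Feb, 28 days; 305 left).
−28 → Jan 31, 2249 (end of Jan, 31 days; 277 left).
−31 → Dec 31, 2248 (end of Dec, 31 days; 246 left).
−31 → Nov 30, 2248 (end of Nov, 30 days; 215 left).
−30 → Oct 31, 2248 (end of Oct, 31 days; 185 left).
−31 → Sep 30, 2248 (end of Sep, 30 days; 154 left).
−30 → Aug 31, 2248 (end of Aug, 31 days; 124 left).
−31 → Jul 31, 2248 (end of Jul, 31 days; 93 left).
−31 → Jun 30, 2248 (end of Jun, 30 days; 62 left).
−30 → May 31, 2248 (end of May, 31 days; 32 left).
−31 → Apr 30, 2248 (end of Apr, 30 days; 1 left).
−1 → Apr 29, 2248.

April 29, 2248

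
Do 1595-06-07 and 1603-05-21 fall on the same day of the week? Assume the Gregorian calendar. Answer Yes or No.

From Jun 7, 1595 to May 21, 1603 is 2905 days.
2905 mod 7 = 0, so they are the same weekday.
(Jun 7, 1595 is a Wednesday; May 21, 1603 is a Wednesday.)

Yes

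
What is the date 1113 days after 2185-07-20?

August 6, 2188

+365 (one year) → Jul 20, 2186 (748 left).
+365 (one year) → Jul 20, 2187 (383 left).
Jul has 31 days: +12 → Aug 1, 2187 (371 left).
Aug has 31 days: +31 → Sep 1, 2187 (340 left).
Sep has 30 days: +30 → Oct 1, 2187 (310 left).
Oct has 31 days: +31 → Nov 1, 2187 (279 left).
Nov has 30 days: +30 → Dec 1, 2187 (249 left).
Dec has 31 days: +31 → Jan 1, 2188 (218 left).
Jan has 31 days: +31 → Feb 1, 2188 (187 left).
Feb has 29 days: +29 → Mar 1, 2188 (158 left).
Mar has 31 days: +31 → Apr 1, 2188 (127 left).
Apr has 30 days: +30 → May 1, 2188 (97 left).
May has 31 days: +31 → Jun 1, 2188 (66 left).
Jun has 30 days: +30 → Jul 1, 2188 (36 left).
Jul has 31 days: +31 → Aug 1, 2188 (5 left).
+5 → Aug 6, 2188.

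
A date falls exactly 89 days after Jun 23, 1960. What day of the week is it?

First find the weekday of Jun 23, 1960. Doomsday rule: the anchor day for the 1900s is Wednesday. For year 60: 60÷12 = 5 r 0, and 0÷4 = 0, so 5+0+0 = 5.
Wednesday + 5 ≡ Monday — that's 1960's doomsday.
In June the doomsday date is Jun 6.
Jun 23 is 17 days after Jun 6; 17 mod 7 = 3, so Monday + 3 = Thursday.
89 mod 7 = 5, so 89 days after a Thursday is Thursday + 5 = Tuesday.

Tuesday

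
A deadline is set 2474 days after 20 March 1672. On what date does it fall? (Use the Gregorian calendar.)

December 28, 1678

+365 (one year) → Mar 20, 1673 (2109 left).
+365 (one year) → Mar 20, 1674 (1744 left).
+365 (one year) → Mar 20, 1675 (1379 left).
+366 (one year; includes Feb 29, 1676) → Mar 20, 1676 (1013 left).
+365 (one year) → Mar 20, 1677 (648 left).
+365 (one year) → Mar 20, 1678 (283 left).
Mar has 31 days: +12 → Apr 1, 1678 (271 left).
Apr has 30 days: +30 → May 1, 1678 (241 left).
May has 31 days: +31 → Jun 1, 1678 (210 left).
Jun has 30 days: +30 → Jul 1, 1678 (180 left).
Jul has 31 days: +31 → Aug 1, 1678 (149 left).
Aug has 31 days: +31 → Sep 1, 1678 (118 left).
Sep has 30 days: +30 → Oct 1, 1678 (88 left).
Oct has 31 days: +31 → Nov 1, 1678 (57 left).
Nov has 30 days: +30 → Dec 1, 1678 (27 left).
+27 → Dec 28, 1678.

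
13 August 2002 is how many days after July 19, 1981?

7695

Jul 19, 1981 → Jul 19, 1982: 365 days.
Jul 19, 1982 → Jul 19, 1983: 365 days.
Jul 19, 1983 → Jul 19, 1984: 366 days (Feb 29, 1984 is in that span).
Jul 19, 1984 → Jul 19, 1985: 365 days.
Jul 19, 1985 → Jul 19, 1986: 365 days.
Jul 19, 1986 → Jul 19, 1987: 365 days.
Jul 19, 1987 → Jul 19, 1988: 366 days (Feb 29, 1988 is in that span).
Jul 19, 1988 → Jul 19, 1989: 365 days.
Jul 19, 1989 → Jul 19, 1990: 365 days.
Jul 19, 1990 → Jul 19, 1991: 365 days.
Jul 19, 1991 → Jul 19, 1992: 366 days (Feb 29, 1992 is in that span).
Jul 19, 1992 → Jul 19, 1993: 365 days.
Jul 19, 1993 → Jul 19, 1994: 365 days.
Jul 19, 1994 → Jul 19, 1995: 365 days.
Jul 19, 1995 → Jul 19, 1996: 366 days (Feb 29, 1996 is in that span).
Jul 19, 1996 → Jul 19, 1997: 365 days.
Jul 19, 1997 → Jul 19, 1998: 365 days.
Jul 19, 1998 → Jul 19, 1999: 365 days.
Jul 19, 1999 → Jul 19, 2000: 366 days (Feb 29, 2000 is in that span).
Jul 19, 2000 → Jul 19, 2001: 365 days.
Jul 19, 2001 → Aug 19, 2001: 31 days (July has 31).
Aug 19, 2001 → Sep 19, 2001: 31 days (August has 31).
Sep 19, 2001 → Oct 19, 2001: 30 days (September has 30).
Oct 19, 2001 → Nov 19, 2001: 31 days (October has 31).
Nov 19, 2001 → Dec 19, 2001: 30 days (November has 30).
Dec 19, 2001 → Jan 19, 2002: 31 days (December has 31).
Jan 19, 2002 → Feb 19, 2002: 31 days (January has 31).
Feb 19, 2002 → Mar 19, 2002: 28 days (February has 28).
Mar 19, 2002 → Apr 19, 2002: 31 days (March has 31).
Apr 19, 2002 → May 19, 2002: 30 days (April has 30).
May 19, 2002 → Jun 19, 2002: 31 days (May has 31).
Jun 19, 2002 → Jul 19, 2002: 30 days (June has 30).
Jul 19, 2002 → Aug 13, 2002: 25 days.
Total: 7695 days.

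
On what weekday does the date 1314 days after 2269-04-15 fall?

Tuesday

First find the weekday of Apr 15, 2269. Doomsday rule: the anchor day for the 2200s is Friday. For year 69: 69÷12 = 5 r 9, and 9÷4 = 2, so 5+9+2 = 16.
Friday + 16 ≡ Sunday — that's 2269's doomsday.
In April the doomsday date is Apr 4.
Apr 15 is 11 days after Apr 4; 11 mod 7 = 4, so Sunday + 4 = Thursday.
1314 mod 7 = 5, so 1314 days after a Thursday is Thursday + 5 = Tuesday.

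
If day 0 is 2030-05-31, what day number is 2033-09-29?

May 31, 2030 → May 31, 2031: 365 days.
May 31, 2031 → May 31, 2032: 366 days (Feb 29, 2032 is in that span).
May 31, 2032 → May 31, 2033: 365 days.
May 31, 2033 → Jun 30, 2033: 30 days (May has 31).
Jun 30, 2033 → Jul 30, 2033: 30 days (June has 30).
Jul 30, 2033 → Aug 30, 2033: 31 days (July has 31).
Aug 30, 2033 → Sep 29, 2033: 30 days.
Total: 1217 days.

1217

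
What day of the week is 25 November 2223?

Tuesday

Doomsday rule: the anchor day for the 2200s is Friday. For year 23: 23÷12 = 1 r 11, and 11÷4 = 2, so 1+11+2 = 14.
Friday + 14 ≡ Friday — that's 2223's doomsday.
In November the doomsday date is Nov 7.
Nov 25 is 18 days after Nov 7; 18 mod 7 = 4, so Friday + 4 = Tuesday.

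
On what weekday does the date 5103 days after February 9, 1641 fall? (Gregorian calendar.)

Saturday

First find the weekday of Feb 9, 1641. Doomsday rule: the anchor day for the 1600s is Tuesday. For year 41: 41÷12 = 3 r 5, and 5÷4 = 1, so 3+5+1 = 9.
Tuesday + 9 ≡ Thursday — that's 1641's doomsday.
In February the doomsday date is Feb 28 (1641 is not a leap year).
Feb 9 is 19 days before Feb 28; 19 mod 7 = 5, so Thursday − 5 = Saturday.
5103 mod 7 = 0, so 5103 days after a Saturday is Saturday + 0 = Saturday.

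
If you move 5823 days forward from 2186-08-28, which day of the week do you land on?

Sunday

Aug 28, 2186 is a Monday.
5823 mod 7 = 6, so 5823 days after a Monday is Monday + 6 = Sunday.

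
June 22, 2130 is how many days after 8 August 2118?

4336

Aug 8, 2118 → Aug 8, 2119: 365 days.
Aug 8, 2119 → Aug 8, 2120: 366 days (Feb 29, 2120 is in that span).
Aug 8, 2120 → Aug 8, 2121: 365 days.
Aug 8, 2121 → Aug 8, 2122: 365 days.
Aug 8, 2122 → Aug 8, 2123: 365 days.
Aug 8, 2123 → Aug 8, 2124: 366 days (Feb 29, 2124 is in that span).
Aug 8, 2124 → Aug 8, 2125: 365 days.
Aug 8, 2125 → Aug 8, 2126: 365 days.
Aug 8, 2126 → Aug 8, 2127: 365 days.
Aug 8, 2127 → Aug 8, 2128: 366 days (Feb 29, 2128 is in that span).
Aug 8, 2128 → Aug 8, 2129: 365 days.
Aug 8, 2129 → Sep 8, 2129: 31 days (August has 31).
Sep 8, 2129 → Oct 8, 2129: 30 days (September has 30).
Oct 8, 2129 → Nov 8, 2129: 31 days (October has 31).
Nov 8, 2129 → Dec 8, 2129: 30 days (November has 30).
Dec 8, 2129 → Jan 8, 2130: 31 days (December has 31).
Jan 8, 2130 → Feb 8, 2130: 31 days (January has 31).
Feb 8, 2130 → Mar 8, 2130: 28 days (February has 28).
Mar 8, 2130 → Apr 8, 2130: 31 days (March has 31).
Apr 8, 2130 → May 8, 2130: 30 days (April has 30).
May 8, 2130 → Jun 8, 2130: 31 days (May has 31).
Jun 8, 2130 → Jun 22, 2130: 14 days.
Total: 4336 days.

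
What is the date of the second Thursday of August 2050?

August 1, 2050 is a Monday.
The first Thursday is therefore August 4 (3 days later).
The second Thursday is 4 + 1×7 = August 11.

August 11, 2050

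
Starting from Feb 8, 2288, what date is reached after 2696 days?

+366 (one year; includes Feb 29, 2288) → Feb 8, 2289 (2330 left).
+365 (one year) → Feb 8, 2290 (1965 left).
+365 (one year) → Feb 8, 2291 (1600 left).
+365 (one year) → Feb 8, 2292 (1235 left).
+366 (one year; includes Feb 29, 2292) → Feb 8, 2293 (869 left).
+365 (one year) → Feb 8, 2294 (504 left).
+365 (one year) → Feb 8, 2295 (139 left).
Feb has 28 days: +21 → Mar 1, 2295 (118 left).
Mar has 31 days: +31 → Apr 1, 2295 (87 left).
Apr has 30 days: +30 → May 1, 2295 (57 left).
May has 31 days: +31 → Jun 1, 2295 (26 left).
+26 → Jun 27, 2295.

June 27, 2295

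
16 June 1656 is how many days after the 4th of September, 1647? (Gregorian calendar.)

3208

Sep 4, 1647 → Sep 4, 1648: 366 days (Feb 29, 1648 is in that span).
Sep 4, 1648 → Sep 4, 1649: 365 days.
Sep 4, 1649 → Sep 4, 1650: 365 days.
Sep 4, 1650 → Sep 4, 1651: 365 days.
Sep 4, 1651 → Sep 4, 1652: 366 days (Feb 29, 1652 is in that span).
Sep 4, 1652 → Sep 4, 1653: 365 days.
Sep 4, 1653 → Sep 4, 1654: 365 days.
Sep 4, 1654 → Sep 4, 1655: 365 days.
Sep 4, 1655 → Oct 4, 1655: 30 days (September has 30).
Oct 4, 1655 → Nov 4, 1655: 31 days (October has 31).
Nov 4, 1655 → Dec 4, 1655: 30 days (November has 30).
Dec 4, 1655 → Jan 4, 1656: 31 days (December has 31).
Jan 4, 1656 → Feb 4, 1656: 31 days (January has 31).
Feb 4, 1656 → Mar 4, 1656: 29 days (February has 29).
Mar 4, 1656 → Apr 4, 1656: 31 days (March has 31).
Apr 4, 1656 → May 4, 1656: 30 days (April has 30).
May 4, 1656 → Jun 4, 1656: 31 days (May has 31).
Jun 4, 1656 → Jun 16, 1656: 12 days.
Total: 3208 days.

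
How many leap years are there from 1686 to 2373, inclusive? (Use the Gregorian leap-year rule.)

166

Multiples of 4 in [1686,2373]: 172.
Of those, multiples of 100: 7 (not leap unless ÷400).
Multiples of 400: 1.
Leap years = 172 − 7 + 1 = 166.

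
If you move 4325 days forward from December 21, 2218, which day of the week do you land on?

Dec 21, 2218 is a Monday.
4325 mod 7 = 6, so 4325 days after a Monday is Monday + 6 = Sunday.

Sunday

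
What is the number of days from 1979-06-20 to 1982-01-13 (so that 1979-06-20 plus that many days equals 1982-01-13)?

Jun 20, 1979 → Jun 20, 1980: 366 days (Feb 29, 1980 is in that span).
Jun 20, 1980 → Jun 20, 1981: 365 days.
Jun 20, 1981 → Jul 20, 1981: 30 days (June has 30).
Jul 20, 1981 → Aug 20, 1981: 31 days (July has 31).
Aug 20, 1981 → Sep 20, 1981: 31 days (August has 31).
Sep 20, 1981 → Oct 20, 1981: 30 days (September has 30).
Oct 20, 1981 → Nov 20, 1981: 31 days (October has 31).
Nov 20, 1981 → Dec 20, 1981: 30 days (November has 30).
Dec 20, 1981 → Jan 13, 1982: 24 days.
Total: 938 days.

938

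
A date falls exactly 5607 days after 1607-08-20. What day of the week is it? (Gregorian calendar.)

Monday

Aug 20, 1607 is a Monday.
5607 mod 7 = 0, so 5607 days after a Monday is Monday + 0 = Monday.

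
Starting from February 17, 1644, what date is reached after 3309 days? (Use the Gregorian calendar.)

+366 (one year; includes Feb 29, 1644) → Feb 17, 1645 (2943 left).
+365 (one year) → Feb 17, 1646 (2578 left).
+365 (one year) → Feb 17, 1647 (2213 left).
+365 (one year) → Feb 17, 1648 (1848 left).
+366 (one year; includes Feb 29, 1648) → Feb 17, 1649 (1482 left).
+365 (one year) → Feb 17, 1650 (1117 left).
+365 (one year) → Feb 17, 1651 (752 left).
+365 (one year) → Feb 17, 1652 (387 left).
Feb has 29 days: +13 → Mar 1, 1652 (374 left).
Mar has 31 days: +31 → Apr 1, 1652 (343 left).
Apr has 30 days: +30 → May 1, 1652 (313 left).
May has 31 days: +31 → Jun 1, 1652 (282 left).
Jun has 30 days: +30 → Jul 1, 1652 (252 left).
Jul has 31 days: +31 → Aug 1, 1652 (221 left).
Aug has 31 days: +31 → Sep 1, 1652 (190 left).
Sep has 30 days: +30 → Oct 1, 1652 (160 left).
Oct has 31 days: +31 → Nov 1, 1652 (129 left).
Nov has 30 days: +30 → Dec 1, 1652 (99 left).
Dec has 31 days: +31 → Jan 1, 1653 (68 left).
Jan has 31 days: +31 → Feb 1, 1653 (37 left).
Feb has 28 days: +28 → Mar 1, 1653 (9 left).
+9 → Mar 10, 1653.

March 10, 1653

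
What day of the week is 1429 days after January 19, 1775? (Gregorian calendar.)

First find the weekday of Jan 19, 1775. Doomsday rule: the anchor day for the 1700s is Sunday. For year 75: 75÷12 = 6 r 3, and 3÷4 = 0, so 6+3+0 = 9.
Sunday + 9 ≡ Tuesday — that's 1775's doomsday.
In January the doomsday date is Jan 3 (1775 is not a leap year).
Jan 19 is 16 days after Jan 3; 16 mod 7 = 2, so Tuesday + 2 = Thursday.
1429 mod 7 = 1, so 1429 days after a Thursday is Thursday + 1 = Friday.

Friday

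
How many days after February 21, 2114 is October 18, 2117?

1335

Feb 21, 2114 → Feb 21, 2115: 365 days.
Feb 21, 2115 → Feb 21, 2116: 365 days.
Feb 21, 2116 → Feb 21, 2117: 366 days (Feb 29, 2116 is in that span).
Feb 21, 2117 → Mar 21, 2117: 28 days (February has 28).
Mar 21, 2117 → Apr 21, 2117: 31 days (March has 31).
Apr 21, 2117 → May 21, 2117: 30 days (April has 30).
May 21, 2117 → Jun 21, 2117: 31 days (May has 31).
Jun 21, 2117 → Jul 21, 2117: 30 days (June has 30).
Jul 21, 2117 → Aug 21, 2117: 31 days (July has 31).
Aug 21, 2117 → Sep 21, 2117: 31 days (August has 31).
Sep 21, 2117 → Oct 18, 2117: 27 days.
Total: 1335 days.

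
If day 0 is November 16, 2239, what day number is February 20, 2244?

Nov 16, 2239 → Nov 16, 2240: 366 days (Feb 29, 2240 is in that span).
Nov 16, 2240 → Nov 16, 2241: 365 days.
Nov 16, 2241 → Nov 16, 2242: 365 days.
Nov 16, 2242 → Nov 16, 2243: 365 days.
Nov 16, 2243 → Dec 16, 2243: 30 days (November has 30).
Dec 16, 2243 → Jan 16, 2244: 31 days (December has 31).
Jan 16, 2244 → Feb 16, 2244: 31 days (January has 31).
Feb 16, 2244 → Feb 20, 2244: 4 days.
Total: 1557 days.

1557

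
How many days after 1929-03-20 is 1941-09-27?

Mar 20, 1929 → Mar 20, 1930: 365 days.
Mar 20, 1930 → Mar 20, 1931: 365 days.
Mar 20, 1931 → Mar 20, 1932: 366 days (Feb 29, 1932 is in that span).
Mar 20, 1932 → Mar 20, 1933: 365 days.
Mar 20, 1933 → Mar 20, 1934: 365 days.
Mar 20, 1934 → Mar 20, 1935: 365 days.
Mar 20, 1935 → Mar 20, 1936: 366 days (Feb 29, 1936 is in that span).
Mar 20, 1936 → Mar 20, 1937: 365 days.
Mar 20, 1937 → Mar 20, 1938: 365 days.
Mar 20, 1938 → Mar 20, 1939: 365 days.
Mar 20, 1939 → Mar 20, 1940: 366 days (Feb 29, 1940 is in that span).
Mar 20, 1940 → Mar 20, 1941: 365 days.
Mar 20, 1941 → Apr 20, 1941: 31 days (March has 31).
Apr 20, 1941 → May 20, 1941: 30 days (April has 30).
May 20, 1941 → Jun 20, 1941: 31 days (May has 31).
Jun 20, 1941 → Jul 20, 1941: 30 days (June has 30).
Jul 20, 1941 → Aug 20, 1941: 31 days (July has 31).
Aug 20, 1941 → Sep 20, 1941: 31 days (August has 31).
Sep 20, 1941 → Sep 27, 1941: 7 days.
Total: 4574 days.

4574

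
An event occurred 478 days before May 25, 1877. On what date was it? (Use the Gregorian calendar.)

February 2, 1876

−365 (one year) → May 25, 1876 (113 left).
−25 → Apr 30, 1876 (end of Apr, 30 days; 88 left).
−30 → Mar 31, 1876 (end of Mar, 31 days; 58 left).
−31 → Feb 29, 1876 (end of Feb, 29 days; 27 left).
−27 → Feb 2, 1876.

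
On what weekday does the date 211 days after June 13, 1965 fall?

Jun 13, 1965 is a Sunday.
211 mod 7 = 1, so 211 days after a Sunday is Sunday + 1 = Monday.

Monday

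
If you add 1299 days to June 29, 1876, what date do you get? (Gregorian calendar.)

January 19, 1880

+365 (one year) → Jun 29, 1877 (934 left).
+365 (one year) → Jun 29, 1878 (569 left).
+365 (one year) → Jun 29, 1879 (204 left).
Jun has 30 days: +2 → Jul 1, 1879 (202 left).
Jul has 31 days: +31 → Aug 1, 1879 (171 left).
Aug has 31 days: +31 → Sep 1, 1879 (140 left).
Sep has 30 days: +30 → Oct 1, 1879 (110 left).
Oct has 31 days: +31 → Nov 1, 1879 (79 left).
Nov has 30 days: +30 → Dec 1, 1879 (49 left).
Dec has 31 days: +31 → Jan 1, 1880 (18 left).
+18 → Jan 19, 1880.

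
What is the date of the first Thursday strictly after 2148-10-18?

Oct 18, 2148 is a Friday.
From Friday to the next Thursday is 6 days.
Oct 18, 2148 + 6 = Oct 24, 2148.

October 24, 2148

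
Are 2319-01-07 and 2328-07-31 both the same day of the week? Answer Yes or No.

Yes

From Jan 7, 2319 to Jul 31, 2328 is 3493 days.
3493 mod 7 = 0, so they are the same weekday.
(Jan 7, 2319 is a Tuesday; Jul 31, 2328 is a Tuesday.)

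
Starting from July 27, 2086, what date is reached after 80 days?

October 15, 2086

Jul has 31 days: +5 → Aug 1, 2086 (75 left).
Aug has 31 days: +31 → Sep 1, 2086 (44 left).
Sep has 30 days: +30 → Oct 1, 2086 (14 left).
+14 → Oct 15, 2086.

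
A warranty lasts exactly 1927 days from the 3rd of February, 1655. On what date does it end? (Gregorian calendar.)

+365 (one year) → Feb 3, 1656 (1562 left).
+366 (one year; includes Feb 29, 1656) → Feb 3, 1657 (1196 left).
+365 (one year) → Feb 3, 1658 (831 left).
+365 (one year) → Feb 3, 1659 (466 left).
+365 (one year) → Feb 3, 1660 (101 left).
Feb has 29 days: +27 → Mar 1, 1660 (74 left).
Mar has 31 days: +31 → Apr 1, 1660 (43 left).
Apr has 30 days: +30 → May 1, 1660 (13 left).
+13 → May 14, 1660.

May 14, 1660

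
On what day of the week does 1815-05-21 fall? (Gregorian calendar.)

Sunday

Doomsday rule: the anchor day for the 1800s is Friday. For year 15: 15÷12 = 1 r 3, and 3÷4 = 0, so 1+3+0 = 4.
Friday + 4 ≡ Tuesday — that's 1815's doomsday.
In May the doomsday date is May 9.
May 21 is 12 days after May 9; 12 mod 7 = 5, so Tuesday + 5 = Sunday.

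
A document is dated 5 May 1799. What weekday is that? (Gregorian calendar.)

Doomsday rule: the anchor day for the 1700s is Sunday. For year 99: 99÷12 = 8 r 3, and 3÷4 = 0, so 8+3+0 = 11.
Sunday + 11 ≡ Thursday — that's 1799's doomsday.
In May the doomsday date is May 9.
May 5 is 4 days before May 9; 4 mod 7 = 4, so Thursday − 4 = Sunday.

Sunday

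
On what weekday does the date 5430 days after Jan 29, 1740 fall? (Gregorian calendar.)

First find the weekday of Jan 29, 1740. Doomsday rule: the anchor day for the 1700s is Sunday. For year 40: 40÷12 = 3 r 4, and 4÷4 = 1, so 3+4+1 = 8.
Sunday + 8 ≡ Monday — that's 1740's doomsday.
In January the doomsday date is Jan 4 (1740 is a leap year (divisible by 4)).
Jan 29 is 25 days after Jan 4; 25 mod 7 = 4, so Monday + 4 = Friday.
5430 mod 7 = 5, so 5430 days after a Friday is Friday + 5 = Wednesday.

Wednesday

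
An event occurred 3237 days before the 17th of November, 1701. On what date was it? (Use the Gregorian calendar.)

January 5, 1693

−365 (one year) → Nov 17, 1700 (2872 left).
−365 (one year) → Nov 17, 1699 (2507 left).
−365 (one year) → Nov 17, 1698 (2142 left).
−365 (one year) → Nov 17, 1697 (1777 left).
−365 (one year) → Nov 17, 1696 (1412 left).
−366 (one year; includes Feb 29, 1696) → Nov 17, 1695 (1046 left).
−365 (one year) → Nov 17, 1694 (681 left).
−365 (one year) → Nov 17, 1693 (316 left).
−17 → Oct 31, 1693 (end of Oct, 31 days; 299 left).
−31 → Sep 30, 1693 (end of Sep, 30 days; 268 left).
−30 → Aug 31, 1693 (end of Aug, 31 days; 238 left).
−31 → Jul 31, 1693 (end of Jul, 31 days; 207 left).
−31 → Jun 30, 1693 (end of Jun, 30 days; 176 left).
−30 → May 31, 1693 (end of May, 31 days; 146 left).
−31 → Apr 30, 1693 (end of Apr, 30 days; 115 left).
−30 → Mar 31, 1693 (end of Mar, 31 days; 85 left).
−31 → Feb 28, 1693 (end of Feb, 28 days; 54 left).
−28 → Jan 31, 1693 (end of Jan, 31 days; 26 left).
−26 → Jan 5, 1693.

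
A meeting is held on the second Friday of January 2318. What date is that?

January 1, 2318 is a Tuesday.
The first Friday is therefore January 4 (3 days later).
The second Friday is 4 + 1×7 = January 11.

January 11, 2318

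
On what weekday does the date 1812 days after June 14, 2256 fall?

Friday

Jun 14, 2256 is a Saturday.
1812 mod 7 = 6, so 1812 days after a Saturday is Saturday + 6 = Friday.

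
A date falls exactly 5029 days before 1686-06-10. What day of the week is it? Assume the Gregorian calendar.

First find the weekday of Jun 10, 1686. Doomsday rule: the anchor day for the 1600s is Tuesday. For year 86: 86÷12 = 7 r 2, and 2÷4 = 0, so 7+2+0 = 9.
Tuesday + 9 ≡ Thursday — that's 1686's doomsday.
In June the doomsday date is Jun 6.
Jun 10 is 4 days after Jun 6; 4 mod 7 = 4, so Thursday + 4 = Monday.
5029 mod 7 = 3, so 5029 days before a Monday is Monday − 3 = Friday.

Friday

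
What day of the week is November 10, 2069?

Sunday

January 1, 2069 is a Tuesday.
Jan 1, 2069 → Feb 1, 2069: 31 days (January has 31).
Feb 1, 2069 → Mar 1, 2069: 28 days (February has 28).
Mar 1, 2069 → Apr 1, 2069: 31 days (March has 31).
Apr 1, 2069 → May 1, 2069: 30 days (April has 30).
May 1, 2069 → Jun 1, 2069: 31 days (May has 31).
Jun 1, 2069 → Jul 1, 2069: 30 days (June has 30).
Jul 1, 2069 → Aug 1, 2069: 31 days (July has 31).
Aug 1, 2069 → Sep 1, 2069: 31 days (August has 31).
Sep 1, 2069 → Oct 1, 2069: 30 days (September has 30).
Oct 1, 2069 → Nov 1, 2069: 31 days (October has 31).
Nov 1, 2069 → Nov 10, 2069: 9 days.
Total: 313 days.
313 mod 7 = 5, so Tuesday + 5 = Sunday.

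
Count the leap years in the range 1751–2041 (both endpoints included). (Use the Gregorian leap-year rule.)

Multiples of 4 in [1751,2041]: 73.
Of those, multiples of 100: 3 (not leap unless ÷400).
Multiples of 400: 1.
Leap years = 73 − 3 + 1 = 71.

71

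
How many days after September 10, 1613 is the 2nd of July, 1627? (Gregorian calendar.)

5043

Sep 10, 1613 → Sep 10, 1614: 365 days.
Sep 10, 1614 → Sep 10, 1615: 365 days.
Sep 10, 1615 → Sep 10, 1616: 366 days (Feb 29, 1616 is in that span).
Sep 10, 1616 → Sep 10, 1617: 365 days.
Sep 10, 1617 → Sep 10, 1618: 365 days.
Sep 10, 1618 → Sep 10, 1619: 365 days.
Sep 10, 1619 → Sep 10, 1620: 366 days (Feb 29, 1620 is in that span).
Sep 10, 1620 → Sep 10, 1621: 365 days.
Sep 10, 1621 → Sep 10, 1622: 365 days.
Sep 10, 1622 → Sep 10, 1623: 365 days.
Sep 10, 1623 → Sep 10, 1624: 366 days (Feb 29, 1624 is in that span).
Sep 10, 1624 → Sep 10, 1625: 365 days.
Sep 10, 1625 → Sep 10, 1626: 365 days.
Sep 10, 1626 → Oct 10, 1626: 30 days (September has 30).
Oct 10, 1626 → Nov 10, 1626: 31 days (October has 31).
Nov 10, 1626 → Dec 10, 1626: 30 days (November has 30).
Dec 10, 1626 → Jan 10, 1627: 31 days (December has 31).
Jan 10, 1627 → Feb 10, 1627: 31 days (January has 31).
Feb 10, 1627 → Mar 10, 1627: 28 days (February has 28).
Mar 10, 1627 → Apr 10, 1627: 31 days (March has 31).
Apr 10, 1627 → May 10, 1627: 30 days (April has 30).
May 10, 1627 → Jun 10, 1627: 31 days (May has 31).
Jun 10, 1627 → Jul 2, 1627: 22 days.
Total: 5043 days.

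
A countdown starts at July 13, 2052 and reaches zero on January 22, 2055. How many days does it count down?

923

Jul 13, 2052 → Jul 13, 2053: 365 days.
Jul 13, 2053 → Jul 13, 2054: 365 days.
Jul 13, 2054 → Aug 13, 2054: 31 days (July has 31).
Aug 13, 2054 → Sep 13, 2054: 31 days (August has 31).
Sep 13, 2054 → Oct 13, 2054: 30 days (September has 30).
Oct 13, 2054 → Nov 13, 2054: 31 days (October has 31).
Nov 13, 2054 → Dec 13, 2054: 30 days (November has 30).
Dec 13, 2054 → Jan 13, 2055: 31 days (December has 31).
Jan 13, 2055 → Jan 22, 2055: 9 days.
Total: 923 days.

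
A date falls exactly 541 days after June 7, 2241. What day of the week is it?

Wednesday

Jun 7, 2241 is a Monday.
541 mod 7 = 2, so 541 days after a Monday is Monday + 2 = Wednesday.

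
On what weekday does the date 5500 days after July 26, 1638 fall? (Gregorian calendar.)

Saturday

Jul 26, 1638 is a Monday.
5500 mod 7 = 5, so 5500 days after a Monday is Monday + 5 = Saturday.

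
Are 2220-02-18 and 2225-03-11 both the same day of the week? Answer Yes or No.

From Feb 18, 2220 to Mar 11, 2225 is 1848 days.
1848 mod 7 = 0, so they are the same weekday.
(Feb 18, 2220 is a Friday; Mar 11, 2225 is a Friday.)

Yes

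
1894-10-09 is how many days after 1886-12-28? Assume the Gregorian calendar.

2842

Dec 28, 1886 → Dec 28, 1887: 365 days.
Dec 28, 1887 → Dec 28, 1888: 366 days (Feb 29, 1888 is in that span).
Dec 28, 1888 → Dec 28, 1889: 365 days.
Dec 28, 1889 → Dec 28, 1890: 365 days.
Dec 28, 1890 → Dec 28, 1891: 365 days.
Dec 28, 1891 → Dec 28, 1892: 366 days (Feb 29, 1892 is in that span).
Dec 28, 1892 → Dec 28, 1893: 365 days.
Dec 28, 1893 → Jan 28, 1894: 31 days (December has 31).
Jan 28, 1894 → Feb 28, 1894: 31 days (January has 31).
Feb 28, 1894 → Mar 28, 1894: 28 days (February has 28).
Mar 28, 1894 → Apr 28, 1894: 31 days (March has 31).
Apr 28, 1894 → May 28, 1894: 30 days (April has 30).
May 28, 1894 → Jun 28, 1894: 31 days (May has 31).
Jun 28, 1894 → Jul 28, 1894: 30 days (June has 30).
Jul 28, 1894 → Aug 28, 1894: 31 days (July has 31).
Aug 28, 1894 → Sep 28, 1894: 31 days (August has 31).
Sep 28, 1894 → Oct 9, 1894: 11 days.
Total: 2842 days.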